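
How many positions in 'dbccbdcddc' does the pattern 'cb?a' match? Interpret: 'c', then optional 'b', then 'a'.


Pattern: cb?a means 'c', then optional 'b', then 'a'.
Scanning 'dbccbdcddc' position-by-position:
  Pos 0: window 'dbc' -> no
  Pos 1: window 'bcc' -> no
  Pos 2: window 'ccb' -> no
  Pos 3: window 'cbd' -> no
  Pos 4: window 'bdc' -> no
  Pos 5: window 'dcd' -> no
  Pos 6: window 'cdd' -> no
  Pos 7: window 'ddc' -> no
  Pos 8: window 'dc' -> no
  Pos 9: window 'c' -> no
Total matches: 0

0


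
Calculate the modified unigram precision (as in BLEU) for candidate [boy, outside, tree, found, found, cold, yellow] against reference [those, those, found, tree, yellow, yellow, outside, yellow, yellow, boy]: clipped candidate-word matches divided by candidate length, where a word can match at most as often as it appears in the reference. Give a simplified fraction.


Reference word counts: {'boy': 1, 'found': 1, 'outside': 1, 'those': 2, 'tree': 1, 'yellow': 4}
Checking each candidate word (with clipping):
  'boy' -> in reference (ref count 1, used 1/1) -> match (matches: 1)
  'outside' -> in reference (ref count 1, used 1/1) -> match (matches: 2)
  'tree' -> in reference (ref count 1, used 1/1) -> match (matches: 3)
  'found' -> in reference (ref count 1, used 1/1) -> match (matches: 4)
  'found' -> ref count 1 already used up (1/1) -> clipped, no match (matches: 4)
  'cold' -> not in reference -> no match (matches: 4)
  'yellow' -> in reference (ref count 4, used 1/4) -> match (matches: 5)
Clipped matches: 5, Candidate length: 7
Precision = 5/7

5/7


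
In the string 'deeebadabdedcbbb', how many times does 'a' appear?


Scanning 'deeebadabdedcbbb' for 'a':
  Position 5: 'a' -> MATCH (count: 1)
  Position 7: 'a' -> MATCH (count: 2)
Total occurrences of 'a': 2

2


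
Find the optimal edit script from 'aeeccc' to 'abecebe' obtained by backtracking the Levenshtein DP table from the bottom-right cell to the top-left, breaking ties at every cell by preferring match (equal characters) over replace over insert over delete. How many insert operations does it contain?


Edit distance = 4. Backtracking from cell (6, 7) with preference match > replace > insert > delete,
then listing the resulting alignment 'aeeccc' -> 'abecebe' left to right:
  Step 1: keep 'a'
  Step 2: replace e->b
  Step 3: keep 'e'
  Step 4: keep 'c'
  Step 5: insert 'e' [insertion #1]
  Step 6: replace c->b
  Step 7: replace c->e
Total insertions: 1

1


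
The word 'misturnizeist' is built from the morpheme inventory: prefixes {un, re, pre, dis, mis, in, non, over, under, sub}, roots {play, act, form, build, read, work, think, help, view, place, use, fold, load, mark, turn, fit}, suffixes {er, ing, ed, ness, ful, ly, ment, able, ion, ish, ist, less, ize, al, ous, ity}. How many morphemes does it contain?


Segmenting 'misturnizeist' against the inventory:
  'mis' -> prefix (morpheme 1)
  'turn' -> root (morpheme 2)
  'ize' -> suffix (morpheme 3)
  'ist' -> suffix (morpheme 4)
Total morphemes: 4

4


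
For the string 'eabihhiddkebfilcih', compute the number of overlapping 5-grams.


String 'eabihhiddkebfilcih' has length L = 18.
Number of overlapping n-grams = L - n + 1
Substituting: 18 - 5 + 1 = 14

14


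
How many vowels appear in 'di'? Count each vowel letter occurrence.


Scanning each character of 'di':
  Position 1: 'd' -> consonant (running count: 0)
  Position 2: 'i' -> vowel (running count: 1)
Total vowels: 1

1


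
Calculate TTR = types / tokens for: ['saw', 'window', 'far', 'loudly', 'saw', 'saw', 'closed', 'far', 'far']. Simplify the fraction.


Tokens: 9
Unique types: ('closed', 'far', 'loudly', 'saw', 'window') = 5
TTR = 5/9
Already in lowest terms.

5/9


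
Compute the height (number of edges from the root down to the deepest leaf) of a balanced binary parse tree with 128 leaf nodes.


In a balanced binary tree with n leaves the deepest leaf is ceil(log2(n)) edges below the root.
log2(128) = 7.0000
ceil(7.0000) = 7
height (edges) = 7

7


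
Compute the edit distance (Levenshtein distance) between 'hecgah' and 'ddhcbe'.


Building DP table for s1='hecgah' (len 6) and s2='ddhcbe' (len 6):
       d  d  h  c  b  e
    0  1  2  3  4  5  6
  h 1  1  2  2  3  4  5
  e 2  2  2  3  3  4  4
  c 3  3  3  3  3  4  5
  g 4  4  4  4  4  4  5
  a 5  5  5  5  5  5  5
  h 6  6  6  5  6  6  6
Edit distance = dp[6][6] = 6

6


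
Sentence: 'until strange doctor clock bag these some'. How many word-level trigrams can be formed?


Word trigrams from [7] words:
  Trigram 1: (until strange doctor)
  Trigram 2: (strange doctor clock)
  Trigram 3: (doctor clock bag)
  Trigram 4: (clock bag these)
  Trigram 5: (bag these some)
Total word trigrams: 7 - 2 = 5

5


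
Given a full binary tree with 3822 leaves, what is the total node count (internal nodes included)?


Leaf nodes (terminals): 3822
Internal nodes = n - 1 = 3822 - 1 = 3821
Total = leaves + internal = 3822 + 3821 = 7643

7643


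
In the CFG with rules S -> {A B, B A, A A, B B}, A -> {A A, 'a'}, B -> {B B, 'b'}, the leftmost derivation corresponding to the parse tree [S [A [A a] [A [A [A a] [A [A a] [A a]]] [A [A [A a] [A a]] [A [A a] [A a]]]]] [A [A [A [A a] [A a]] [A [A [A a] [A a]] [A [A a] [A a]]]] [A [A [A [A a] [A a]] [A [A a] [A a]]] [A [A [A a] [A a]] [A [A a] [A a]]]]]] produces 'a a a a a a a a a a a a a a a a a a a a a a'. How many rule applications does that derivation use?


Every bracketed nonterminal node [X ...] in the tree is produced by exactly one rule application.
Reading the tree off as a leftmost derivation:
  Step 1: S  =>  A A   (applied S -> A A)
  Step 2: A A  =>  A A A   (applied A -> A A)
  Step 3: A A A  =>  a A A   (applied A -> a)
  Step 4: a A A  =>  a A A A   (applied A -> A A)
  Step 5: a A A A  =>  a A A A A   (applied A -> A A)
  Step 6: a A A A A  =>  a a A A A   (applied A -> a)
  Step 7: a a A A A  =>  a a A A A A   (applied A -> A A)
  Step 8: a a A A A A  =>  a a a A A A   (applied A -> a)
  Step 9: a a a A A A  =>  a a a a A A   (applied A -> a)
  Step 10: a a a a A A  =>  a a a a A A A   (applied A -> A A)
  Step 11: a a a a A A A  =>  a a a a A A A A   (applied A -> A A)
  Step 12: a a a a A A A A  =>  a a a a a A A A   (applied A -> a)
  Step 13: a a a a a A A A  =>  a a a a a a A A   (applied A -> a)
  Step 14: a a a a a a A A  =>  a a a a a a A A A   (applied A -> A A)
  Step 15: a a a a a a A A A  =>  a a a a a a a A A   (applied A -> a)
  Step 16: a a a a a a a A A  =>  a a a a a a a a A   (applied A -> a)
  Step 17: a a a a a a a a A  =>  a a a a a a a a A A   (applied A -> A A)
  Step 18: a a a a a a a a A A  =>  a a a a a a a a A A A   (applied A -> A A)
  Step 19: a a a a a a a a A A A  =>  a a a a a a a a A A A A   (applied A -> A A)
  Step 20: a a a a a a a a A A A A  =>  a a a a a a a a a A A A   (applied A -> a)
  Step 21: a a a a a a a a a A A A  =>  a a a a a a a a a a A A   (applied A -> a)
  Step 22: a a a a a a a a a a A A  =>  a a a a a a a a a a A A A   (applied A -> A A)
  Step 23: a a a a a a a a a a A A A  =>  a a a a a a a a a a A A A A   (applied A -> A A)
  Step 24: a a a a a a a a a a A A A A  =>  a a a a a a a a a a a A A A   (applied A -> a)
  Step 25: a a a a a a a a a a a A A A  =>  a a a a a a a a a a a a A A   (applied A -> a)
  Step 26: a a a a a a a a a a a a A A  =>  a a a a a a a a a a a a A A A   (applied A -> A A)
  Step 27: a a a a a a a a a a a a A A A  =>  a a a a a a a a a a a a a A A   (applied A -> a)
  Step 28: a a a a a a a a a a a a a A A  =>  a a a a a a a a a a a a a a A   (applied A -> a)
  Step 29: a a a a a a a a a a a a a a A  =>  a a a a a a a a a a a a a a A A   (applied A -> A A)
  Step 30: a a a a a a a a a a a a a a A A  =>  a a a a a a a a a a a a a a A A A   (applied A -> A A)
  Step 31: a a a a a a a a a a a a a a A A A  =>  a a a a a a a a a a a a a a A A A A   (applied A -> A A)
  Step 32: a a a a a a a a a a a a a a A A A A  =>  a a a a a a a a a a a a a a a A A A   (applied A -> a)
  Step 33: a a a a a a a a a a a a a a a A A A  =>  a a a a a a a a a a a a a a a a A A   (applied A -> a)
  Step 34: a a a a a a a a a a a a a a a a A A  =>  a a a a a a a a a a a a a a a a A A A   (applied A -> A A)
  Step 35: a a a a a a a a a a a a a a a a A A A  =>  a a a a a a a a a a a a a a a a a A A   (applied A -> a)
  Step 36: a a a a a a a a a a a a a a a a a A A  =>  a a a a a a a a a a a a a a a a a a A   (applied A -> a)
  Step 37: a a a a a a a a a a a a a a a a a a A  =>  a a a a a a a a a a a a a a a a a a A A   (applied A -> A A)
  Step 38: a a a a a a a a a a a a a a a a a a A A  =>  a a a a a a a a a a a a a a a a a a A A A   (applied A -> A A)
  Step 39: a a a a a a a a a a a a a a a a a a A A A  =>  a a a a a a a a a a a a a a a a a a a A A   (applied A -> a)
  Step 40: a a a a a a a a a a a a a a a a a a a A A  =>  a a a a a a a a a a a a a a a a a a a a A   (applied A -> a)
  Step 41: a a a a a a a a a a a a a a a a a a a a A  =>  a a a a a a a a a a a a a a a a a a a a A A   (applied A -> A A)
  Step 42: a a a a a a a a a a a a a a a a a a a a A A  =>  a a a a a a a a a a a a a a a a a a a a a A   (applied A -> a)
  Step 43: a a a a a a a a a a a a a a a a a a a a a A  =>  a a a a a a a a a a a a a a a a a a a a a a   (applied A -> a)
Final yield: a a a a a a a a a a a a a a a a a a a a a a
Total rewrite steps: 43

43


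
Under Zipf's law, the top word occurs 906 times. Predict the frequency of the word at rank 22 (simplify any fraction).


Zipf's law: freq(rank) = f1 / rank
f1 = 906, rank = 22
freq = 906 / 22
GCD(906, 22) = 2
Simplified: 453/11

453/11


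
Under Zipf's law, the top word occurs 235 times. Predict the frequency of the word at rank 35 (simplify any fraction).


Zipf's law: freq(rank) = f1 / rank
f1 = 235, rank = 35
freq = 235 / 35
GCD(235, 35) = 5
Simplified: 47/7

47/7


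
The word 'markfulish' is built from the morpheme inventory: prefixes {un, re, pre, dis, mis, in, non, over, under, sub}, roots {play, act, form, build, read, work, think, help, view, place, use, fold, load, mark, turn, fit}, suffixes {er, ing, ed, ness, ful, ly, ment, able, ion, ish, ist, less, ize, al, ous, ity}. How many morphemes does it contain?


Segmenting 'markfulish' against the inventory:
  'mark' -> root (morpheme 1)
  'ful' -> suffix (morpheme 2)
  'ish' -> suffix (morpheme 3)
Total morphemes: 3

3


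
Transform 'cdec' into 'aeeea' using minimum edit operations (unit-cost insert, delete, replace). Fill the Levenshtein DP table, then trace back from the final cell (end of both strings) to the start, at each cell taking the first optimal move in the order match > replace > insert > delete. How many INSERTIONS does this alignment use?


Edit distance = 4. Backtracking from cell (4, 5) with preference match > replace > insert > delete,
then listing the resulting alignment 'cdec' -> 'aeeea' left to right:
  Step 1: insert 'a' [insertion #1]
  Step 2: replace c->e
  Step 3: replace d->e
  Step 4: keep 'e'
  Step 5: replace c->a
Total insertions: 1

1


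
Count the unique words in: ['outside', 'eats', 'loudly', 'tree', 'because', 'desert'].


Listing all tokens and tracking unique types:
  Token 1: 'outside' -> NEW (unique so far: 1)
  Token 2: 'eats' -> NEW (unique so far: 2)
  Token 3: 'loudly' -> NEW (unique so far: 3)
  Token 4: 'tree' -> NEW (unique so far: 4)
  Token 5: 'because' -> NEW (unique so far: 5)
  Token 6: 'desert' -> NEW (unique so far: 6)
Unique types: ('because', 'desert', 'eats', 'loudly', 'outside', 'tree')
Vocabulary size: 6

6


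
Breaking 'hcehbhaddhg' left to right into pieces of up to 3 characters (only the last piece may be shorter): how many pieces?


'hcehbhaddhg' has 11 characters.
Chunking with max size 3:
  Chunk 1: 'hce' (positions 0-2)
  Chunk 2: 'hbh' (positions 3-5)
  Chunk 3: 'add' (positions 6-8)
  Chunk 4: 'hg' (positions 9-10)
Total chunks: ceil(11 / 3) = 4

4


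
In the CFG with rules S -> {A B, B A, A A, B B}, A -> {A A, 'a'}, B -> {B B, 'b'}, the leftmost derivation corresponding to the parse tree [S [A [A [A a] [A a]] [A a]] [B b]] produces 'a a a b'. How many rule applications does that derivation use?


Every bracketed nonterminal node [X ...] in the tree is produced by exactly one rule application.
Reading the tree off as a leftmost derivation:
  Step 1: S  =>  A B   (applied S -> A B)
  Step 2: A B  =>  A A B   (applied A -> A A)
  Step 3: A A B  =>  A A A B   (applied A -> A A)
  Step 4: A A A B  =>  a A A B   (applied A -> a)
  Step 5: a A A B  =>  a a A B   (applied A -> a)
  Step 6: a a A B  =>  a a a B   (applied A -> a)
  Step 7: a a a B  =>  a a a b   (applied B -> b)
Final yield: a a a b
Total rewrite steps: 7

7


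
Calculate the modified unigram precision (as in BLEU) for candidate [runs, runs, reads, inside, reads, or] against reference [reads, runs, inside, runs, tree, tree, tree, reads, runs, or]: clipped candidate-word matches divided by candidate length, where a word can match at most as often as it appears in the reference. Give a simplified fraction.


Reference word counts: {'inside': 1, 'or': 1, 'reads': 2, 'runs': 3, 'tree': 3}
Checking each candidate word (with clipping):
  'runs' -> in reference (ref count 3, used 1/3) -> match (matches: 1)
  'runs' -> in reference (ref count 3, used 2/3) -> match (matches: 2)
  'reads' -> in reference (ref count 2, used 1/2) -> match (matches: 3)
  'inside' -> in reference (ref count 1, used 1/1) -> match (matches: 4)
  'reads' -> in reference (ref count 2, used 2/2) -> match (matches: 5)
  'or' -> in reference (ref count 1, used 1/1) -> match (matches: 6)
Clipped matches: 6, Candidate length: 6
Precision = 6/6 = 1

1


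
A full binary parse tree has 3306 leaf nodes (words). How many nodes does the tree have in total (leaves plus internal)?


Leaf nodes (terminals): 3306
Internal nodes = n - 1 = 3306 - 1 = 3305
Total = leaves + internal = 3306 + 3305 = 6611

6611


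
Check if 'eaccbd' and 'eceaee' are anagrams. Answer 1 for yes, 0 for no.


Sort characters of 'eaccbd': 'abccde'
Sort characters of 'eceaee': 'aceeee'
Sorted forms differ -> they are NOT anagrams
Result: 0

0


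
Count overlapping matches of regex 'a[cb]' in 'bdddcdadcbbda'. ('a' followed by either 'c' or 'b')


Pattern: a[cb] means 'a' followed by either 'c' or 'b'.
Scanning 'bdddcdadcbbda' position-by-position:
  Pos 0: window 'bd' -> no
  Pos 1: window 'dd' -> no
  Pos 2: window 'dd' -> no
  Pos 3: window 'dc' -> no
  Pos 4: window 'cd' -> no
  Pos 5: window 'da' -> no
  Pos 6: window 'ad' -> no
  Pos 7: window 'dc' -> no
  Pos 8: window 'cb' -> no
  Pos 9: window 'bb' -> no
  Pos 10: window 'bd' -> no
  Pos 11: window 'da' -> no
  Pos 12: window 'a' -> no
Total matches: 0

0


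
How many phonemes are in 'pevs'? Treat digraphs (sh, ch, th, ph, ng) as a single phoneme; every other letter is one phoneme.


Parsing 'pevs' greedily, digraphs first:
  'p' -> consonant phoneme (phonemes so far: 1)
  'e' -> vowel phoneme (phonemes so far: 2)
  'v' -> consonant phoneme (phonemes so far: 3)
  's' -> consonant phoneme (phonemes so far: 4)
Total phonemes: 4

4


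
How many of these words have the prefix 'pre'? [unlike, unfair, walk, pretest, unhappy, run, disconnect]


Checking each word for prefix 'pre':
  'unlike' -> no (count: 0)
  'unfair' -> no (count: 0)
  'walk' -> no (count: 0)
  'pretest' -> YES, starts with 'pre' (count: 1)
  'unhappy' -> no (count: 1)
  'run' -> no (count: 1)
  'disconnect' -> no (count: 1)
Total with prefix 'pre': 1

1


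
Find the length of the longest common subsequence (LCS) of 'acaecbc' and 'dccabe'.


DP table for LCS of 'acaecbc' and 'dccabe':
       d  c  c  a  b  e
    0  0  0  0  0  0  0
  a 0  0  0  0  1  1  1
  c 0  0  1  1  1  1  1
  a 0  0  1  1  2  2  2
  e 0  0  1  1  2  2  3
  c 0  0  1  2  2  2  3
  b 0  0  1  2  2  3  3
  c 0  0  1  2  2  3  3
LCS: 'cae'
LCS length = 3

3


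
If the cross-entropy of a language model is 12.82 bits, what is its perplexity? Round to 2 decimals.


Perplexity formula: PP = 2^H
H = 12.82
PP = 2^12.82
Decompose: 2^12.82 = 2^12 * 2^0.82
2^12 = 4096, 2^0.82 ~ 1.7654060
PP ~ 4096 * 1.7654060 = 7231.1029760
Rounded to 2 decimals: 7231.10

7231.10


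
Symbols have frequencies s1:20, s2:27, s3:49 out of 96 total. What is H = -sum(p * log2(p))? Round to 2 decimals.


Computing entropy H = -sum(p_i * log2(p_i)):
  s1: p = 20/96 = 0.2083, -p*log2(p) = 0.4715
  s2: p = 27/96 = 0.2812, -p*log2(p) = 0.5147
  s3: p = 49/96 = 0.5104, -p*log2(p) = 0.4952
H = sum of terms = 1.4814
Rounded to 2 decimals: 1.48

1.48


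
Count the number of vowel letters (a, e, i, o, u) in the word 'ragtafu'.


Scanning each character of 'ragtafu':
  Position 1: 'r' -> consonant (running count: 0)
  Position 2: 'a' -> vowel (running count: 1)
  Position 3: 'g' -> consonant (running count: 1)
  Position 4: 't' -> consonant (running count: 1)
  Position 5: 'a' -> vowel (running count: 2)
  Position 6: 'f' -> consonant (running count: 2)
  Position 7: 'u' -> vowel (running count: 3)
Total vowels: 3

3


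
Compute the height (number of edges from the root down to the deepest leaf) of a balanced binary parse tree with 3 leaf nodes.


In a balanced binary tree with n leaves the deepest leaf is ceil(log2(n)) edges below the root.
log2(3) = 1.5850
ceil(1.5850) = 2
height (edges) = 2

2


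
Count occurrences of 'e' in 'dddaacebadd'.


Scanning 'dddaacebadd' for 'e':
  Position 6: 'e' -> MATCH (count: 1)
Total occurrences of 'e': 1

1


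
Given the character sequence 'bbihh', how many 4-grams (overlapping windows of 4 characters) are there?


String 'bbihh' has length L = 5.
Number of overlapping n-grams = L - n + 1
Substituting: 5 - 4 + 1 = 2

2


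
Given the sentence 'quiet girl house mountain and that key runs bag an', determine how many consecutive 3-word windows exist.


Word trigrams from [10] words:
  Trigram 1: (quiet girl house)
  Trigram 2: (girl house mountain)
  Trigram 3: (house mountain and)
  Trigram 4: (mountain and that)
  Trigram 5: (and that key)
  Trigram 6: (that key runs)
  Trigram 7: (key runs bag)
  Trigram 8: (runs bag an)
Total word trigrams: 10 - 2 = 8

8


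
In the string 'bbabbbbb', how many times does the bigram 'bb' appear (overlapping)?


Scanning 'bbabbbbb' for bigram 'bb':
  Position 0: 'bb' -> MATCH
  Position 1: 'ba' -> no
  Position 2: 'ab' -> no
  Position 3: 'bb' -> MATCH
  Position 4: 'bb' -> MATCH
  Position 5: 'bb' -> MATCH
  Position 6: 'bb' -> MATCH
Total matches: 5

5


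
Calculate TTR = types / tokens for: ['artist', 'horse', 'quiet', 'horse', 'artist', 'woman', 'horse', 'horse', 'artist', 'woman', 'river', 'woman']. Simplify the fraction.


Tokens: 12
Unique types: ('artist', 'horse', 'quiet', 'river', 'woman') = 5
TTR = 5/12
Already in lowest terms.

5/12


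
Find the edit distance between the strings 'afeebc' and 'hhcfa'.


Building DP table for s1='afeebc' (len 6) and s2='hhcfa' (len 5):
       h  h  c  f  a
    0  1  2  3  4  5
  a 1  1  2  3  4  4
  f 2  2  2  3  3  4
  e 3  3  3  3  4  4
  e 4  4  4  4  4  5
  b 5  5  5  5  5  5
  c 6  6  6  5  6  6
Edit distance = dp[6][5] = 6

6


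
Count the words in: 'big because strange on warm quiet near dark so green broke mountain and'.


Counting words by splitting on spaces:
  Word 1: 'big'
  Word 2: 'because'
  Word 3: 'strange'
  Word 4: 'on'
  Word 5: 'warm'
  Word 6: 'quiet'
  Word 7: 'near'
  Word 8: 'dark'
  Word 9: 'so'
  Word 10: 'green'
  Word 11: 'broke'
  Word 12: 'mountain'
  Word 13: 'and'
Total words: 13

13


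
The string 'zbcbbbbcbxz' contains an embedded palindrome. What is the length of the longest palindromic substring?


Scanning 'zbcbbbbcbxz' for palindromic substrings.
Substring at positions 1-8: 'bcbbbbcb'.
Check: reverse('bcbbbbcb') = 'bcbbbbcb' -> palindrome confirmed.
Neighbouring characters ('z' / 'x') break symmetry, so it cannot extend further.
No longer palindromic substring exists; longest length = 8

8


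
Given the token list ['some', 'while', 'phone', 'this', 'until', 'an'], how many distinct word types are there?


Listing all tokens and tracking unique types:
  Token 1: 'some' -> NEW (unique so far: 1)
  Token 2: 'while' -> NEW (unique so far: 2)
  Token 3: 'phone' -> NEW (unique so far: 3)
  Token 4: 'this' -> NEW (unique so far: 4)
  Token 5: 'until' -> NEW (unique so far: 5)
  Token 6: 'an' -> NEW (unique so far: 6)
Unique types: ('an', 'phone', 'some', 'this', 'until', 'while')
Vocabulary size: 6

6


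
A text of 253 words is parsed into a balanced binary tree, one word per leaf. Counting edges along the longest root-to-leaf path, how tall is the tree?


In a balanced binary tree with n leaves the deepest leaf is ceil(log2(n)) edges below the root.
log2(253) = 7.9830
ceil(7.9830) = 8
height (edges) = 8

8


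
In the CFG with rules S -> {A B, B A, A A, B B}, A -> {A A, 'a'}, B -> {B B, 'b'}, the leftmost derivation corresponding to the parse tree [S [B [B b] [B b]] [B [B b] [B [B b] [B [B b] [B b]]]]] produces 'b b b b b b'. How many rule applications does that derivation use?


Every bracketed nonterminal node [X ...] in the tree is produced by exactly one rule application.
Reading the tree off as a leftmost derivation:
  Step 1: S  =>  B B   (applied S -> B B)
  Step 2: B B  =>  B B B   (applied B -> B B)
  Step 3: B B B  =>  b B B   (applied B -> b)
  Step 4: b B B  =>  b b B   (applied B -> b)
  Step 5: b b B  =>  b b B B   (applied B -> B B)
  Step 6: b b B B  =>  b b b B   (applied B -> b)
  Step 7: b b b B  =>  b b b B B   (applied B -> B B)
  Step 8: b b b B B  =>  b b b b B   (applied B -> b)
  Step 9: b b b b B  =>  b b b b B B   (applied B -> B B)
  Step 10: b b b b B B  =>  b b b b b B   (applied B -> b)
  Step 11: b b b b b B  =>  b b b b b b   (applied B -> b)
Final yield: b b b b b b
Total rewrite steps: 11

11


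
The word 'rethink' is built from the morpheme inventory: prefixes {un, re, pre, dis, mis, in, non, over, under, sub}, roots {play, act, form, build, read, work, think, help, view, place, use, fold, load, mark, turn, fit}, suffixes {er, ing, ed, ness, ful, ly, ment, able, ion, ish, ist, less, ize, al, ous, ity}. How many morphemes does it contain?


Segmenting 'rethink' against the inventory:
  're' -> prefix (morpheme 1)
  'think' -> root (morpheme 2)
Total morphemes: 2

2


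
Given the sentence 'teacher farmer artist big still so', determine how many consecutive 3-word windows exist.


Word trigrams from [6] words:
  Trigram 1: (teacher farmer artist)
  Trigram 2: (farmer artist big)
  Trigram 3: (artist big still)
  Trigram 4: (big still so)
Total word trigrams: 6 - 2 = 4

4


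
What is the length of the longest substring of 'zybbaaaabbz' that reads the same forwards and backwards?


Scanning 'zybbaaaabbz' for palindromic substrings.
Substring at positions 2-9: 'bbaaaabb'.
Check: reverse('bbaaaabb') = 'bbaaaabb' -> palindrome confirmed.
Neighbouring characters ('y' / 'z') break symmetry, so it cannot extend further.
No longer palindromic substring exists; longest length = 8

8


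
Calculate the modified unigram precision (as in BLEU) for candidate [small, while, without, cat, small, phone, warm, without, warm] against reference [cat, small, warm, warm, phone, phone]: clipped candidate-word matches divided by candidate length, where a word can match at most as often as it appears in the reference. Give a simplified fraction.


Reference word counts: {'cat': 1, 'phone': 2, 'small': 1, 'warm': 2}
Checking each candidate word (with clipping):
  'small' -> in reference (ref count 1, used 1/1) -> match (matches: 1)
  'while' -> not in reference -> no match (matches: 1)
  'without' -> not in reference -> no match (matches: 1)
  'cat' -> in reference (ref count 1, used 1/1) -> match (matches: 2)
  'small' -> ref count 1 already used up (1/1) -> clipped, no match (matches: 2)
  'phone' -> in reference (ref count 2, used 1/2) -> match (matches: 3)
  'warm' -> in reference (ref count 2, used 1/2) -> match (matches: 4)
  'without' -> not in reference -> no match (matches: 4)
  'warm' -> in reference (ref count 2, used 2/2) -> match (matches: 5)
Clipped matches: 5, Candidate length: 9
Precision = 5/9

5/9


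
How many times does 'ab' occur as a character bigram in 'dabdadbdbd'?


Scanning 'dabdadbdbd' for bigram 'ab':
  Position 0: 'da' -> no
  Position 1: 'ab' -> MATCH
  Position 2: 'bd' -> no
  Position 3: 'da' -> no
  Position 4: 'ad' -> no
  Position 5: 'db' -> no
  Position 6: 'bd' -> no
  Position 7: 'db' -> no
  Position 8: 'bd' -> no
Total matches: 1

1


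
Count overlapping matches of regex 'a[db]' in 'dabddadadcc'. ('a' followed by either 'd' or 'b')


Pattern: a[db] means 'a' followed by either 'd' or 'b'.
Scanning 'dabddadadcc' position-by-position:
  Pos 0: window 'da' -> no
  Pos 1: window 'ab' -> MATCH
  Pos 2: window 'bd' -> no
  Pos 3: window 'dd' -> no
  Pos 4: window 'da' -> no
  Pos 5: window 'ad' -> MATCH
  Pos 6: window 'da' -> no
  Pos 7: window 'ad' -> MATCH
  Pos 8: window 'dc' -> no
  Pos 9: window 'cc' -> no
  Pos 10: window 'c' -> no
Total matches: 3

3


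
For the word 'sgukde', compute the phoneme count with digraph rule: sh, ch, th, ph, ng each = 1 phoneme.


Parsing 'sgukde' greedily, digraphs first:
  's' -> consonant phoneme (phonemes so far: 1)
  'g' -> consonant phoneme (phonemes so far: 2)
  'u' -> vowel phoneme (phonemes so far: 3)
  'k' -> consonant phoneme (phonemes so far: 4)
  'd' -> consonant phoneme (phonemes so far: 5)
  'e' -> vowel phoneme (phonemes so far: 6)
Total phonemes: 6

6


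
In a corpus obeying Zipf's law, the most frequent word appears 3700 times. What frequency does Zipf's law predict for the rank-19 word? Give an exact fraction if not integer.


Zipf's law: freq(rank) = f1 / rank
f1 = 3700, rank = 19
freq = 3700 / 19
GCD(3700, 19) = 1
Simplified: 3700/19

3700/19


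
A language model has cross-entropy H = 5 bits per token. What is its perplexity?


Perplexity formula: PP = 2^H
H = 5
PP = 2^5
Steps: 2^1 = 2, 2^2 = 4, 2^3 = 8, 2^4 = 16, 2^5 = 32
PP = 32

32


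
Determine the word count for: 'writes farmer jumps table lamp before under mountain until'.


Counting words by splitting on spaces:
  Word 1: 'writes'
  Word 2: 'farmer'
  Word 3: 'jumps'
  Word 4: 'table'
  Word 5: 'lamp'
  Word 6: 'before'
  Word 7: 'under'
  Word 8: 'mountain'
  Word 9: 'until'
Total words: 9

9


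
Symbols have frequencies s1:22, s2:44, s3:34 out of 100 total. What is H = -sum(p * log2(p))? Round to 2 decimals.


Computing entropy H = -sum(p_i * log2(p_i)):
  s1: p = 22/100 = 0.2200, -p*log2(p) = 0.4806
  s2: p = 44/100 = 0.4400, -p*log2(p) = 0.5211
  s3: p = 34/100 = 0.3400, -p*log2(p) = 0.5292
H = sum of terms = 1.5309
Rounded to 2 decimals: 1.53

1.53


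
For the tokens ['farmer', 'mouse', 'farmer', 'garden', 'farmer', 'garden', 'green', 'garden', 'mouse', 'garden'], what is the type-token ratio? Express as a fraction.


Tokens: 10
Unique types: ('farmer', 'garden', 'green', 'mouse') = 4
TTR = 4/10
Simplify: divide both by 2 -> 2/5
TTR = 2/5

2/5


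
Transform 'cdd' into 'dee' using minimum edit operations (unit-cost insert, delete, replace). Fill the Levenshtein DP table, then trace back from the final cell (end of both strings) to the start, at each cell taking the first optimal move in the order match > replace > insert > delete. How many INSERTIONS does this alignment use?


Edit distance = 3. Backtracking from cell (3, 3) with preference match > replace > insert > delete,
then listing the resulting alignment 'cdd' -> 'dee' left to right:
  Step 1: replace c->d
  Step 2: replace d->e
  Step 3: replace d->e
Total insertions: 0

0


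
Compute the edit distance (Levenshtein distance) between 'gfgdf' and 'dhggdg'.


Building DP table for s1='gfgdf' (len 5) and s2='dhggdg' (len 6):
       d  h  g  g  d  g
    0  1  2  3  4  5  6
  g 1  1  2  2  3  4  5
  f 2  2  2  3  3  4  5
  g 3  3  3  2  3  4  4
  d 4  3  4  3  3  3  4
  f 5  4  4  4  4  4  4
Edit distance = dp[5][6] = 4

4


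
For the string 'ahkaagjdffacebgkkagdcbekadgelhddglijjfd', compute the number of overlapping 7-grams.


String 'ahkaagjdffacebgkkagdcbekadgelhddglijjfd' has length L = 39.
Number of overlapping n-grams = L - n + 1
Substituting: 39 - 7 + 1 = 33

33


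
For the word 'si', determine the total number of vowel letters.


Scanning each character of 'si':
  Position 1: 's' -> consonant (running count: 0)
  Position 2: 'i' -> vowel (running count: 1)
Total vowels: 1

1


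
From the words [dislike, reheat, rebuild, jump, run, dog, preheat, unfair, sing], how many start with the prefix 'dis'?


Checking each word for prefix 'dis':
  'dislike' -> YES, starts with 'dis' (count: 1)
  'reheat' -> no (count: 1)
  'rebuild' -> no (count: 1)
  'jump' -> no (count: 1)
  'run' -> no (count: 1)
  'dog' -> no (count: 1)
  'preheat' -> no (count: 1)
  'unfair' -> no (count: 1)
  'sing' -> no (count: 1)
Total with prefix 'dis': 1

1


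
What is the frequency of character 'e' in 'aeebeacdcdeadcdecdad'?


Scanning 'aeebeacdcdeadcdecdad' for 'e':
  Position 1: 'e' -> MATCH (count: 1)
  Position 2: 'e' -> MATCH (count: 2)
  Position 4: 'e' -> MATCH (count: 3)
  Position 10: 'e' -> MATCH (count: 4)
  Position 15: 'e' -> MATCH (count: 5)
Total occurrences of 'e': 5

5


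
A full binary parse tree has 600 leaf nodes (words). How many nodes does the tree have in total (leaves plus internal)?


Leaf nodes (terminals): 600
Internal nodes = n - 1 = 600 - 1 = 599
Total = leaves + internal = 600 + 599 = 1199

1199


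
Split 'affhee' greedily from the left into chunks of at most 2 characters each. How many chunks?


'affhee' has 6 characters.
Chunking with max size 2:
  Chunk 1: 'af' (positions 0-1)
  Chunk 2: 'fh' (positions 2-3)
  Chunk 3: 'ee' (positions 4-5)
Total chunks: ceil(6 / 2) = 3

3


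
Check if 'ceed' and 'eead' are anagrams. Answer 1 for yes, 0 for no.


Sort characters of 'ceed': 'cdee'
Sort characters of 'eead': 'adee'
Sorted forms differ -> they are NOT anagrams
Result: 0

0


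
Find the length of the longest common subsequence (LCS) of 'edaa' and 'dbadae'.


DP table for LCS of 'edaa' and 'dbadae':
       d  b  a  d  a  e
    0  0  0  0  0  0  0
  e 0  0  0  0  0  0  1
  d 0  1  1  1  1  1  1
  a 0  1  1  2  2  2  2
  a 0  1  1  2  2  3  3
LCS: 'daa'
LCS length = 3

3


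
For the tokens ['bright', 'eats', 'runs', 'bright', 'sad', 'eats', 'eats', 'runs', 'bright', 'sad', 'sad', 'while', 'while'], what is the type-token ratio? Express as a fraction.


Tokens: 13
Unique types: ('bright', 'eats', 'runs', 'sad', 'while') = 5
TTR = 5/13
Already in lowest terms.

5/13


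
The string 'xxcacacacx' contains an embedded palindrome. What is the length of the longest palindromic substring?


Scanning 'xxcacacacx' for palindromic substrings.
Substring at positions 1-9: 'xcacacacx'.
Check: reverse('xcacacacx') = 'xcacacacx' -> palindrome confirmed.
Neighbouring characters ('x' / '-') break symmetry, so it cannot extend further.
No longer palindromic substring exists; longest length = 9

9


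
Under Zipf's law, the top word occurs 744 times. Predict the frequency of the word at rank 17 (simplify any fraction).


Zipf's law: freq(rank) = f1 / rank
f1 = 744, rank = 17
freq = 744 / 17
GCD(744, 17) = 1
Simplified: 744/17

744/17


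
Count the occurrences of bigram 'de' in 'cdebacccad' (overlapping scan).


Scanning 'cdebacccad' for bigram 'de':
  Position 0: 'cd' -> no
  Position 1: 'de' -> MATCH
  Position 2: 'eb' -> no
  Position 3: 'ba' -> no
  Position 4: 'ac' -> no
  Position 5: 'cc' -> no
  Position 6: 'cc' -> no
  Position 7: 'ca' -> no
  Position 8: 'ad' -> no
Total matches: 1

1


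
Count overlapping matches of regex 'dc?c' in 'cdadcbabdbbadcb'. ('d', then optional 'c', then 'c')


Pattern: dc?c means 'd', then optional 'c', then 'c'.
Scanning 'cdadcbabdbbadcb' position-by-position:
  Pos 0: window 'cda' -> no
  Pos 1: window 'dad' -> no
  Pos 2: window 'adc' -> no
  Pos 3: window 'dcb' -> MATCH
  Pos 4: window 'cba' -> no
  Pos 5: window 'bab' -> no
  Pos 6: window 'abd' -> no
  Pos 7: window 'bdb' -> no
  Pos 8: window 'dbb' -> no
  Pos 9: window 'bba' -> no
  Pos 10: window 'bad' -> no
  Pos 11: window 'adc' -> no
  Pos 12: window 'dcb' -> MATCH
  Pos 13: window 'cb' -> no
  Pos 14: window 'b' -> no
Total matches: 2

2


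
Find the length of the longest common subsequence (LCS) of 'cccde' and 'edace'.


DP table for LCS of 'cccde' and 'edace':
       e  d  a  c  e
    0  0  0  0  0  0
  c 0  0  0  0  1  1
  c 0  0  0  0  1  1
  c 0  0  0  0  1  1
  d 0  0  1  1  1  1
  e 0  1  1  1  1  2
LCS: 'ce'
LCS length = 2

2


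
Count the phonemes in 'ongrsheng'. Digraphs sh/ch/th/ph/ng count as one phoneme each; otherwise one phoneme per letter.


Parsing 'ongrsheng' greedily, digraphs first:
  'o' -> vowel phoneme (phonemes so far: 1)
  'ng' -> digraph (1 consonant phoneme) (phonemes so far: 2)
  'r' -> consonant phoneme (phonemes so far: 3)
  'sh' -> digraph (1 consonant phoneme) (phonemes so far: 4)
  'e' -> vowel phoneme (phonemes so far: 5)
  'ng' -> digraph (1 consonant phoneme) (phonemes so far: 6)
Total phonemes: 6

6


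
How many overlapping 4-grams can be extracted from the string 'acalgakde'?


String 'acalgakde' has length L = 9.
Number of overlapping n-grams = L - n + 1
Substituting: 9 - 4 + 1 = 6

6


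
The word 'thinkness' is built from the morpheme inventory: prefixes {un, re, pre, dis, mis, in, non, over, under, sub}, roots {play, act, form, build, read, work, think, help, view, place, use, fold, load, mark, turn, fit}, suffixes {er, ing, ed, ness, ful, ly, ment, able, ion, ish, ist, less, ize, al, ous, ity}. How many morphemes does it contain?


Segmenting 'thinkness' against the inventory:
  'think' -> root (morpheme 1)
  'ness' -> suffix (morpheme 2)
Total morphemes: 2

2


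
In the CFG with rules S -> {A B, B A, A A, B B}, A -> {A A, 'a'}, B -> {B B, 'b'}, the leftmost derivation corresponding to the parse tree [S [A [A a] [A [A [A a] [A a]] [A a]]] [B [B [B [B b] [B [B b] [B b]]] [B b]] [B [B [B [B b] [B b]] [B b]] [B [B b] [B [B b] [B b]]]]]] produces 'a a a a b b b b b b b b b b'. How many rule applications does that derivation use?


Every bracketed nonterminal node [X ...] in the tree is produced by exactly one rule application.
Reading the tree off as a leftmost derivation:
  Step 1: S  =>  A B   (applied S -> A B)
  Step 2: A B  =>  A A B   (applied A -> A A)
  Step 3: A A B  =>  a A B   (applied A -> a)
  Step 4: a A B  =>  a A A B   (applied A -> A A)
  Step 5: a A A B  =>  a A A A B   (applied A -> A A)
  Step 6: a A A A B  =>  a a A A B   (applied A -> a)
  Step 7: a a A A B  =>  a a a A B   (applied A -> a)
  Step 8: a a a A B  =>  a a a a B   (applied A -> a)
  Step 9: a a a a B  =>  a a a a B B   (applied B -> B B)
  Step 10: a a a a B B  =>  a a a a B B B   (applied B -> B B)
  Step 11: a a a a B B B  =>  a a a a B B B B   (applied B -> B B)
  Step 12: a a a a B B B B  =>  a a a a b B B B   (applied B -> b)
  Step 13: a a a a b B B B  =>  a a a a b B B B B   (applied B -> B B)
  Step 14: a a a a b B B B B  =>  a a a a b b B B B   (applied B -> b)
  Step 15: a a a a b b B B B  =>  a a a a b b b B B   (applied B -> b)
  Step 16: a a a a b b b B B  =>  a a a a b b b b B   (applied B -> b)
  Step 17: a a a a b b b b B  =>  a a a a b b b b B B   (applied B -> B B)
  Step 18: a a a a b b b b B B  =>  a a a a b b b b B B B   (applied B -> B B)
  Step 19: a a a a b b b b B B B  =>  a a a a b b b b B B B B   (applied B -> B B)
  Step 20: a a a a b b b b B B B B  =>  a a a a b b b b b B B B   (applied B -> b)
  Step 21: a a a a b b b b b B B B  =>  a a a a b b b b b b B B   (applied B -> b)
  Step 22: a a a a b b b b b b B B  =>  a a a a b b b b b b b B   (applied B -> b)
  Step 23: a a a a b b b b b b b B  =>  a a a a b b b b b b b B B   (applied B -> B B)
  Step 24: a a a a b b b b b b b B B  =>  a a a a b b b b b b b b B   (applied B -> b)
  Step 25: a a a a b b b b b b b b B  =>  a a a a b b b b b b b b B B   (applied B -> B B)
  Step 26: a a a a b b b b b b b b B B  =>  a a a a b b b b b b b b b B   (applied B -> b)
  Step 27: a a a a b b b b b b b b b B  =>  a a a a b b b b b b b b b b   (applied B -> b)
Final yield: a a a a b b b b b b b b b b
Total rewrite steps: 27

27


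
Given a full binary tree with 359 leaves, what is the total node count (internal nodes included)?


Leaf nodes (terminals): 359
Internal nodes = n - 1 = 359 - 1 = 358
Total = leaves + internal = 359 + 358 = 717

717


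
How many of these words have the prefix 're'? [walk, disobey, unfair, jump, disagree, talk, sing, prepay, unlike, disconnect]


Checking each word for prefix 're':
  'walk' -> no (count: 0)
  'disobey' -> no (count: 0)
  'unfair' -> no (count: 0)
  'jump' -> no (count: 0)
  'disagree' -> no (count: 0)
  'talk' -> no (count: 0)
  'sing' -> no (count: 0)
  'prepay' -> no (count: 0)
  'unlike' -> no (count: 0)
  'disconnect' -> no (count: 0)
Total with prefix 're': 0

0


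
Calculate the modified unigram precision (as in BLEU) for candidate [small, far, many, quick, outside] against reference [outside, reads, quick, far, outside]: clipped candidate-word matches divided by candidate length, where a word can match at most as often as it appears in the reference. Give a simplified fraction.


Reference word counts: {'far': 1, 'outside': 2, 'quick': 1, 'reads': 1}
Checking each candidate word (with clipping):
  'small' -> not in reference -> no match (matches: 0)
  'far' -> in reference (ref count 1, used 1/1) -> match (matches: 1)
  'many' -> not in reference -> no match (matches: 1)
  'quick' -> in reference (ref count 1, used 1/1) -> match (matches: 2)
  'outside' -> in reference (ref count 2, used 1/2) -> match (matches: 3)
Clipped matches: 3, Candidate length: 5
Precision = 3/5

3/5


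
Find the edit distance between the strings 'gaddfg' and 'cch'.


Building DP table for s1='gaddfg' (len 6) and s2='cch' (len 3):
       c  c  h
    0  1  2  3
  g 1  1  2  3
  a 2  2  2  3
  d 3  3  3  3
  d 4  4  4  4
  f 5  5  5  5
  g 6  6  6  6
Edit distance = dp[6][3] = 6

6


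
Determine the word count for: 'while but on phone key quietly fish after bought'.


Counting words by splitting on spaces:
  Word 1: 'while'
  Word 2: 'but'
  Word 3: 'on'
  Word 4: 'phone'
  Word 5: 'key'
  Word 6: 'quietly'
  Word 7: 'fish'
  Word 8: 'after'
  Word 9: 'bought'
Total words: 9

9


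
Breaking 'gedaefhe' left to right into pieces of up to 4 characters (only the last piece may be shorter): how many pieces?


'gedaefhe' has 8 characters.
Chunking with max size 4:
  Chunk 1: 'geda' (positions 0-3)
  Chunk 2: 'efhe' (positions 4-7)
Total chunks: ceil(8 / 4) = 2

2


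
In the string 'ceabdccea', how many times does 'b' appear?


Scanning 'ceabdccea' for 'b':
  Position 3: 'b' -> MATCH (count: 1)
Total occurrences of 'b': 1

1


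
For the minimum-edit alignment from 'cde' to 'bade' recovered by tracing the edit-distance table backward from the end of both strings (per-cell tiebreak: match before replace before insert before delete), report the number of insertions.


Edit distance = 2. Backtracking from cell (3, 4) with preference match > replace > insert > delete,
then listing the resulting alignment 'cde' -> 'bade' left to right:
  Step 1: insert 'b' [insertion #1]
  Step 2: replace c->a
  Step 3: keep 'd'
  Step 4: keep 'e'
Total insertions: 1

1


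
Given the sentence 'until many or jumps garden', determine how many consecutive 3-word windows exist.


Word trigrams from [5] words:
  Trigram 1: (until many or)
  Trigram 2: (many or jumps)
  Trigram 3: (or jumps garden)
Total word trigrams: 5 - 2 = 3

3


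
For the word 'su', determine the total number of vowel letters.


Scanning each character of 'su':
  Position 1: 's' -> consonant (running count: 0)
  Position 2: 'u' -> vowel (running count: 1)
Total vowels: 1

1


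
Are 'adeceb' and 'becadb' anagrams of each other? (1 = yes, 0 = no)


Sort characters of 'adeceb': 'abcdee'
Sort characters of 'becadb': 'abbcde'
Sorted forms differ -> they are NOT anagrams
Result: 0

0
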